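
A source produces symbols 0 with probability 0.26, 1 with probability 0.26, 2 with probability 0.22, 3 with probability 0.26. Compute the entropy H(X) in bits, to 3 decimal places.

1.996 bits

H = −Σ pᵢ log₂ pᵢ.
−0.26·log₂(0.26) = 0.5053
−0.26·log₂(0.26) = 0.5053
−0.22·log₂(0.22) = 0.4806
−0.26·log₂(0.26) = 0.5053
Sum ≈ 1.9964 → 1.996 bits.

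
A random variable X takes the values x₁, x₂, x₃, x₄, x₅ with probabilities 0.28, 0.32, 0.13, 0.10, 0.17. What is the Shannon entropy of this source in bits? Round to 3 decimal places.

H = −Σ pᵢ log₂ pᵢ.
−0.28·log₂(0.28) = 0.5142
−0.32·log₂(0.32) = 0.5260
−0.13·log₂(0.13) = 0.3826
−0.10·log₂(0.10) = 0.3322
−0.17·log₂(0.17) = 0.4346
Sum ≈ 2.1897 → 2.190 bits.

2.190 bits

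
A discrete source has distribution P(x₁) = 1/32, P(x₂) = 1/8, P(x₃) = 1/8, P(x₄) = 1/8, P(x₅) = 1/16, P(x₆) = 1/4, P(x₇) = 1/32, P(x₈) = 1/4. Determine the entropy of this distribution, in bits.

Each probability is a power of 1/2, so log₂(1/p) is an integer.
H = Σ p·log₂(1/p) = 1/32·5 + 1/8·3 + 1/8·3 + 1/8·3 + 1/16·4 + 1/4·2 + 1/32·5 + 1/4·2 = 2.6875 bits.

2.6875 bits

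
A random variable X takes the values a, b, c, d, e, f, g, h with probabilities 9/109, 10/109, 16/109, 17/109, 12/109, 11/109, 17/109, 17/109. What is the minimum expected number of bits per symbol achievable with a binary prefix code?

3 bits/symbol

Repeatedly combine the two least-probable nodes; the expected code length is the sum of the merged weights.
merge 9/109 + 10/109 → 19/109
merge 11/109 + 12/109 → 23/109
merge 16/109 + 17/109 → 33/109
merge 17/109 + 17/109 → 34/109
merge 19/109 + 23/109 → 42/109
merge 33/109 + 34/109 → 67/109
merge 42/109 + 67/109 → 1
L = 19/109 + 23/109 + 33/109 + 34/109 + 42/109 + 67/109 + 1 = 3 bits/symbol.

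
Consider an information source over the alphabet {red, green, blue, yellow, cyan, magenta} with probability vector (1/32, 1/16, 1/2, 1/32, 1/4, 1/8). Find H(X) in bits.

1.9375 bits

Each probability is a power of 1/2, so log₂(1/p) is an integer.
H = Σ p·log₂(1/p) = 1/32·5 + 1/16·4 + 1/2·1 + 1/32·5 + 1/4·2 + 1/8·3 = 1.9375 bits.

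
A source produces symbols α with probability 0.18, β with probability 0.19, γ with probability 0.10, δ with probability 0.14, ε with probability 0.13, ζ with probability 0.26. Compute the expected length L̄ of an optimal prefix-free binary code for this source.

2.55 bits/symbol

Repeatedly combine the two least-probable nodes; the expected code length is the sum of the merged weights.
merge 1/10 + 13/100 → 23/100
merge 7/50 + 9/50 → 8/25
merge 19/100 + 23/100 → 21/50
merge 13/50 + 8/25 → 29/50
merge 21/50 + 29/50 → 1
L = 23/100 + 8/25 + 21/50 + 29/50 + 1 = 51/20 = 2.55 bits/symbol.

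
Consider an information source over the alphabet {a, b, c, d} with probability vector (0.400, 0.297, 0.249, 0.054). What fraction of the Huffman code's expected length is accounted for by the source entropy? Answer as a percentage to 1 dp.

93.3%

Entropy H = −Σ p log₂ p ≈ 1.7758 bits.
Huffman merges: 27/500+249/1000→303/1000; 297/1000+303/1000→3/5; 2/5+3/5→1. L = 1903/1000 ≈ 1.9030.
Efficiency = H/L = 1.7758/1.9030 = 93.3%.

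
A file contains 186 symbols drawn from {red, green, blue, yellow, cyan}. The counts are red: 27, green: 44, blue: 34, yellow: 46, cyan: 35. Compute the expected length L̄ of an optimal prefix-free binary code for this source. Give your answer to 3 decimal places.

2.328 bits/symbol

Probabilities are the counts divided by 186.
Repeatedly combine the two least-probable nodes; the expected code length is the sum of the merged weights.
merge 9/62 + 17/93 → 61/186
merge 35/186 + 22/93 → 79/186
merge 23/93 + 61/186 → 107/186
merge 79/186 + 107/186 → 1
L = 61/186 + 79/186 + 107/186 + 1 = 433/186 ≈ 2.328 bits/symbol.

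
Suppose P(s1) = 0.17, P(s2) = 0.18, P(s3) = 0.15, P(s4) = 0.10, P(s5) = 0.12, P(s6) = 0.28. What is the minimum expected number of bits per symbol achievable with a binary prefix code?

Repeatedly combine the two least-probable nodes; the expected code length is the sum of the merged weights.
merge 1/10 + 3/25 → 11/50
merge 3/20 + 17/100 → 8/25
merge 9/50 + 11/50 → 2/5
merge 7/25 + 8/25 → 3/5
merge 2/5 + 3/5 → 1
L = 11/50 + 8/25 + 2/5 + 3/5 + 1 = 127/50 = 2.54 bits/symbol.

2.54 bits/symbol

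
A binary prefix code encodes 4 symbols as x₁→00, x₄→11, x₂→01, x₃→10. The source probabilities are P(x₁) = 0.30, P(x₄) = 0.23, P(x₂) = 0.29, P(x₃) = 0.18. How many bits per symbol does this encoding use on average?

L̄ = Σ pᵢ·ℓᵢ = 0.30·2 + 0.23·2 + 0.29·2 + 0.18·2 = 2 bits/symbol.

2 bits/symbol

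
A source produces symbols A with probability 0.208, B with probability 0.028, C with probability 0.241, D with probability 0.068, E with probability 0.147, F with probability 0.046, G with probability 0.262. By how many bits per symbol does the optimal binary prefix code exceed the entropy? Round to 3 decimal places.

Entropy H = −Σ p log₂ p ≈ 2.4913 bits.
Huffman merges: 7/250+23/500→37/500; 17/250+37/500→71/500; 71/500+147/1000→289/1000; 26/125+241/1000→449/1000; 131/500+289/1000→551/1000; 449/1000+551/1000→1. L = 501/200 ≈ 2.5050.
L − H = 2.5050 − 2.4913 = 0.014 bits.

0.014 bits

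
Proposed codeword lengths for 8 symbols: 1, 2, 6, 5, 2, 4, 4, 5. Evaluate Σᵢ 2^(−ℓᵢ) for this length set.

1.203125

With common denominator 2^6 = 64: Σ 2^(−ℓᵢ) = 32/64 + 16/64 + 1/64 + 2/64 + 16/64 + 4/64 + 4/64 + 2/64 = 77/64 = 1.203125.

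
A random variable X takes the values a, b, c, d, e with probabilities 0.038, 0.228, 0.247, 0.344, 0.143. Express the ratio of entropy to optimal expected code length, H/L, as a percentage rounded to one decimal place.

96.0%

Entropy H = −Σ p log₂ p ≈ 2.0947 bits.
Huffman merges: 19/500+143/1000→181/1000; 181/1000+57/250→409/1000; 247/1000+43/125→591/1000; 409/1000+591/1000→1. L = 2181/1000 ≈ 2.1810.
Efficiency = H/L = 2.0947/2.1810 = 96.0%.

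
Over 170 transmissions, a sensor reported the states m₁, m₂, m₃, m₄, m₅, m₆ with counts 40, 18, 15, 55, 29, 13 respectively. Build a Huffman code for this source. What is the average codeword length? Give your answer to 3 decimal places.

Probabilities are the counts divided by 170.
Repeatedly combine the two least-probable nodes; the expected code length is the sum of the merged weights.
merge 13/170 + 3/34 → 14/85
merge 9/85 + 14/85 → 23/85
merge 29/170 + 4/17 → 69/170
merge 23/85 + 11/34 → 101/170
merge 69/170 + 101/170 → 1
L = 14/85 + 23/85 + 69/170 + 101/170 + 1 = 207/85 ≈ 2.435 bits/symbol.

2.435 bits/symbol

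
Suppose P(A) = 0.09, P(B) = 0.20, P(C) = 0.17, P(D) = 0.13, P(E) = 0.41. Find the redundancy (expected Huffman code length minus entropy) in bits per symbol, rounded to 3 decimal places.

Entropy H = −Σ p log₂ p ≈ 2.1217 bits.
Huffman merges: 9/100+13/100→11/50; 17/100+1/5→37/100; 11/50+37/100→59/100; 41/100+59/100→1. L = 109/50 ≈ 2.1800.
L − H = 2.1800 − 2.1217 = 0.058 bits.

0.058 bits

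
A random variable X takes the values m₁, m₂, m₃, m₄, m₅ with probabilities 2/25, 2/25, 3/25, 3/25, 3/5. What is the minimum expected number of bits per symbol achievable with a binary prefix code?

1.8 bits/symbol

Repeatedly combine the two least-probable nodes; the expected code length is the sum of the merged weights.
merge 2/25 + 2/25 → 4/25
merge 3/25 + 3/25 → 6/25
merge 4/25 + 6/25 → 2/5
merge 2/5 + 3/5 → 1
L = 4/25 + 6/25 + 2/5 + 1 = 9/5 = 1.8 bits/symbol.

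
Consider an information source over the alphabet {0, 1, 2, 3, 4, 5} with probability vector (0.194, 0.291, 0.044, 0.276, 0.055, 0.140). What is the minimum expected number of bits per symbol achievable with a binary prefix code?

Repeatedly combine the two least-probable nodes; the expected code length is the sum of the merged weights.
merge 11/250 + 11/200 → 99/1000
merge 99/1000 + 7/50 → 239/1000
merge 97/500 + 239/1000 → 433/1000
merge 69/250 + 291/1000 → 567/1000
merge 433/1000 + 567/1000 → 1
L = 99/1000 + 239/1000 + 433/1000 + 567/1000 + 1 = 1169/500 = 2.338 bits/symbol.

2.338 bits/symbol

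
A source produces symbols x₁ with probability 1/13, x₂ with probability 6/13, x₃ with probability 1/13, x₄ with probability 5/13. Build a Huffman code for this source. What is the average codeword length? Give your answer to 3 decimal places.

Repeatedly combine the two least-probable nodes; the expected code length is the sum of the merged weights.
merge 1/13 + 1/13 → 2/13
merge 2/13 + 5/13 → 7/13
merge 6/13 + 7/13 → 1
L = 2/13 + 7/13 + 1 = 22/13 ≈ 1.692 bits/symbol.

1.692 bits/symbol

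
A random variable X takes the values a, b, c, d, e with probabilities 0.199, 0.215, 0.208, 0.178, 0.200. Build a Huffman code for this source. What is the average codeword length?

2.377 bits/symbol

Repeatedly combine the two least-probable nodes; the expected code length is the sum of the merged weights.
merge 89/500 + 199/1000 → 377/1000
merge 1/5 + 26/125 → 51/125
merge 43/200 + 377/1000 → 74/125
merge 51/125 + 74/125 → 1
L = 377/1000 + 51/125 + 74/125 + 1 = 2377/1000 = 2.377 bits/symbol.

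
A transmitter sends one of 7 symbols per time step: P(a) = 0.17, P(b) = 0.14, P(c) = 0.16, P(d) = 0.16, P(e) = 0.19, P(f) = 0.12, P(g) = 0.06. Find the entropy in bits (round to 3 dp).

2.744 bits

H = −Σ pᵢ log₂ pᵢ.
−0.17·log₂(0.17) = 0.4346
−0.14·log₂(0.14) = 0.3971
−0.16·log₂(0.16) = 0.4230
−0.16·log₂(0.16) = 0.4230
−0.19·log₂(0.19) = 0.4552
−0.12·log₂(0.12) = 0.3671
−0.06·log₂(0.06) = 0.2435
Sum ≈ 2.7436 → 2.744 bits.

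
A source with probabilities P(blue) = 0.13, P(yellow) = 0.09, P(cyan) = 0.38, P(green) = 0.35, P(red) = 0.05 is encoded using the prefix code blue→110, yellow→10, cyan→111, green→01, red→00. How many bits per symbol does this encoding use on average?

L̄ = Σ pᵢ·ℓᵢ = 0.13·3 + 0.09·2 + 0.38·3 + 0.35·2 + 0.05·2 = 2.51 bits/symbol.

2.51 bits/symbol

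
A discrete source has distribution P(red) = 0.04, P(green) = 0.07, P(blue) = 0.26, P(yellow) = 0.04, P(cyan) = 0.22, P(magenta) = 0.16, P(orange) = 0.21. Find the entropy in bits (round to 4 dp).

H = −Σ pᵢ log₂ pᵢ.
−0.04·log₂(0.04) = 0.1858
−0.07·log₂(0.07) = 0.2686
−0.26·log₂(0.26) = 0.5053
−0.04·log₂(0.04) = 0.1858
−0.22·log₂(0.22) = 0.4806
−0.16·log₂(0.16) = 0.4230
−0.21·log₂(0.21) = 0.4728
Sum ≈ 2.5218 → 2.5218 bits.

2.5218 bits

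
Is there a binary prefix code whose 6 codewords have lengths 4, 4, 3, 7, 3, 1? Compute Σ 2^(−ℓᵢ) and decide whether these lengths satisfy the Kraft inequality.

With common denominator 2^7 = 128: Σ 2^(−ℓᵢ) = 8/128 + 8/128 + 16/128 + 1/128 + 16/128 + 64/128 = 113/128 = 0.8828125.
Kraft's inequality requires Σ ≤ 1; here Σ = 0.8828125 ≤ 1, so such a prefix code exists.

0.8828125; yes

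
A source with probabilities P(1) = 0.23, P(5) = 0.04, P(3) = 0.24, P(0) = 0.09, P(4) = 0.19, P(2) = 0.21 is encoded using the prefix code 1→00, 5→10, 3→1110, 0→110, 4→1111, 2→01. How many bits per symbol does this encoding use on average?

L̄ = Σ pᵢ·ℓᵢ = 0.23·2 + 0.04·2 + 0.24·4 + 0.09·3 + 0.19·4 + 0.21·2 = 2.95 bits/symbol.

2.95 bits/symbol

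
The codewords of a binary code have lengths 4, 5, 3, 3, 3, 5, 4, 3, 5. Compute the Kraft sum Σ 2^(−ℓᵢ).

With common denominator 2^5 = 32: Σ 2^(−ℓᵢ) = 2/32 + 1/32 + 4/32 + 4/32 + 4/32 + 1/32 + 2/32 + 4/32 + 1/32 = 23/32 = 0.71875.

0.71875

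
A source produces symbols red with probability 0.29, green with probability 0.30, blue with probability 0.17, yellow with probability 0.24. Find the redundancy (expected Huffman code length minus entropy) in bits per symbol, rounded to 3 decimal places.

0.032 bits

Entropy H = −Σ p log₂ p ≈ 1.9677 bits.
Huffman merges: 17/100+6/25→41/100; 29/100+3/10→59/100; 41/100+59/100→1. L = 2 ≈ 2.0000.
L − H = 2.0000 − 1.9677 = 0.032 bits.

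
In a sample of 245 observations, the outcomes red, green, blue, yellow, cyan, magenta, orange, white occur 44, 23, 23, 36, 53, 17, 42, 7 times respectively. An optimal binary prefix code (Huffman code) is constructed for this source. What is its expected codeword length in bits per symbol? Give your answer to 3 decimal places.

2.882 bits/symbol

Probabilities are the counts divided by 245.
Repeatedly combine the two least-probable nodes; the expected code length is the sum of the merged weights.
merge 1/35 + 17/245 → 24/245
merge 23/245 + 23/245 → 46/245
merge 24/245 + 36/245 → 12/49
merge 6/35 + 44/245 → 86/245
merge 46/245 + 53/245 → 99/245
merge 12/49 + 86/245 → 146/245
merge 99/245 + 146/245 → 1
L = 24/245 + 46/245 + 12/49 + 86/245 + 99/245 + 146/245 + 1 = 706/245 ≈ 2.882 bits/symbol.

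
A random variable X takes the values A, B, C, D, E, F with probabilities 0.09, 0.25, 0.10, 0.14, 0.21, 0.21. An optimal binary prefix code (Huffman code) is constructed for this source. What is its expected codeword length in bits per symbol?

2.52 bits/symbol

Repeatedly combine the two least-probable nodes; the expected code length is the sum of the merged weights.
merge 9/100 + 1/10 → 19/100
merge 7/50 + 19/100 → 33/100
merge 21/100 + 21/100 → 21/50
merge 1/4 + 33/100 → 29/50
merge 21/50 + 29/50 → 1
L = 19/100 + 33/100 + 21/50 + 29/50 + 1 = 63/25 = 2.52 bits/symbol.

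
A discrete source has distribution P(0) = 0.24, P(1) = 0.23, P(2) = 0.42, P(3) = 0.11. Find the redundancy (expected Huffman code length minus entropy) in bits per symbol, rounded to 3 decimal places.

0.062 bits

Entropy H = −Σ p log₂ p ≈ 1.8577 bits.
Huffman merges: 11/100+23/100→17/50; 6/25+17/50→29/50; 21/50+29/50→1. L = 48/25 ≈ 1.9200.
L − H = 1.9200 − 1.8577 = 0.062 bits.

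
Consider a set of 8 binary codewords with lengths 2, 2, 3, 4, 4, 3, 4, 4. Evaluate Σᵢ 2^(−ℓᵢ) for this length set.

1

With common denominator 2^4 = 16: Σ 2^(−ℓᵢ) = 4/16 + 4/16 + 2/16 + 1/16 + 1/16 + 2/16 + 1/16 + 1/16 = 16/16 = 1.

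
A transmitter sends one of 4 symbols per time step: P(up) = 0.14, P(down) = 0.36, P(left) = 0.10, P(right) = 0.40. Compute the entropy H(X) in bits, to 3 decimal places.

1.789 bits

H = −Σ pᵢ log₂ pᵢ.
−0.14·log₂(0.14) = 0.3971
−0.36·log₂(0.36) = 0.5306
−0.10·log₂(0.10) = 0.3322
−0.40·log₂(0.40) = 0.5288
Sum ≈ 1.7887 → 1.789 bits.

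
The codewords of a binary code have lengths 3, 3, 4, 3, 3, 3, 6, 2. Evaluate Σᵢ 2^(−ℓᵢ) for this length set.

0.953125

With common denominator 2^6 = 64: Σ 2^(−ℓᵢ) = 8/64 + 8/64 + 4/64 + 8/64 + 8/64 + 8/64 + 1/64 + 16/64 = 61/64 = 0.953125.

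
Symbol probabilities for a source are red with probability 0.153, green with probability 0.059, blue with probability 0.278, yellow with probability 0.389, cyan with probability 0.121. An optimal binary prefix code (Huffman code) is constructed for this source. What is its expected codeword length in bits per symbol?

2.124 bits/symbol

Repeatedly combine the two least-probable nodes; the expected code length is the sum of the merged weights.
merge 59/1000 + 121/1000 → 9/50
merge 153/1000 + 9/50 → 333/1000
merge 139/500 + 333/1000 → 611/1000
merge 389/1000 + 611/1000 → 1
L = 9/50 + 333/1000 + 611/1000 + 1 = 531/250 = 2.124 bits/symbol.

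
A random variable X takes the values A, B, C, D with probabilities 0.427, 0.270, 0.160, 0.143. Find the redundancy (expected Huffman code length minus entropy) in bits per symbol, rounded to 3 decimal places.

0.017 bits

Entropy H = −Σ p log₂ p ≈ 1.8585 bits.
Huffman merges: 143/1000+4/25→303/1000; 27/100+303/1000→573/1000; 427/1000+573/1000→1. L = 469/250 ≈ 1.8760.
L − H = 1.8760 − 1.8585 = 0.017 bits.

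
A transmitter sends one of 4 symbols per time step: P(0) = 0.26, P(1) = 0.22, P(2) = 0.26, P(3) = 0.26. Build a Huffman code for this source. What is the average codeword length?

Repeatedly combine the two least-probable nodes; the expected code length is the sum of the merged weights.
merge 11/50 + 13/50 → 12/25
merge 13/50 + 13/50 → 13/25
merge 12/25 + 13/25 → 1
L = 12/25 + 13/25 + 1 = 2 bits/symbol.

2 bits/symbol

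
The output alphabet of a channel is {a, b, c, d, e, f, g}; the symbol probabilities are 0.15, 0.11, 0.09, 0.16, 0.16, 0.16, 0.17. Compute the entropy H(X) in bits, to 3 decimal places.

H = −Σ pᵢ log₂ pᵢ.
−0.15·log₂(0.15) = 0.4105
−0.11·log₂(0.11) = 0.3503
−0.09·log₂(0.09) = 0.3127
−0.16·log₂(0.16) = 0.4230
−0.16·log₂(0.16) = 0.4230
−0.16·log₂(0.16) = 0.4230
−0.17·log₂(0.17) = 0.4346
Sum ≈ 2.7771 → 2.777 bits.

2.777 bits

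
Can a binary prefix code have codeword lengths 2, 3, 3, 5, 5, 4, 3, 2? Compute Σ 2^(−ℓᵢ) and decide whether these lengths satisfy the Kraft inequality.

1; yes

With common denominator 2^5 = 32: Σ 2^(−ℓᵢ) = 8/32 + 4/32 + 4/32 + 1/32 + 1/32 + 2/32 + 4/32 + 8/32 = 32/32 = 1.
Kraft's inequality requires Σ ≤ 1; here Σ = 1 ≤ 1, so such a prefix code exists.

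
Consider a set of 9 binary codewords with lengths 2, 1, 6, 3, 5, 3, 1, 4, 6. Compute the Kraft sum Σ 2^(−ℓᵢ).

With common denominator 2^6 = 64: Σ 2^(−ℓᵢ) = 16/64 + 32/64 + 1/64 + 8/64 + 2/64 + 8/64 + 32/64 + 4/64 + 1/64 = 104/64 = 1.625.

1.625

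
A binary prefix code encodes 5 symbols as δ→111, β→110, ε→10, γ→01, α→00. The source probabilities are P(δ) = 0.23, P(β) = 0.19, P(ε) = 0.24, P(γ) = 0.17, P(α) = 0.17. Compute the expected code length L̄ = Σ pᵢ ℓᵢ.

2.42 bits/symbol

L̄ = Σ pᵢ·ℓᵢ = 0.23·3 + 0.19·3 + 0.24·2 + 0.17·2 + 0.17·2 = 2.42 bits/symbol.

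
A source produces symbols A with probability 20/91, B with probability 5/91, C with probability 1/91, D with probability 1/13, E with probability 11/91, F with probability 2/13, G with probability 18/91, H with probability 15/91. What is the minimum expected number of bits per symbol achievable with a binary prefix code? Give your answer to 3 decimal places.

2.791 bits/symbol

Repeatedly combine the two least-probable nodes; the expected code length is the sum of the merged weights.
merge 1/91 + 5/91 → 6/91
merge 6/91 + 1/13 → 1/7
merge 11/91 + 1/7 → 24/91
merge 2/13 + 15/91 → 29/91
merge 18/91 + 20/91 → 38/91
merge 24/91 + 29/91 → 53/91
merge 38/91 + 53/91 → 1
L = 6/91 + 1/7 + 24/91 + 29/91 + 38/91 + 53/91 + 1 = 254/91 ≈ 2.791 bits/symbol.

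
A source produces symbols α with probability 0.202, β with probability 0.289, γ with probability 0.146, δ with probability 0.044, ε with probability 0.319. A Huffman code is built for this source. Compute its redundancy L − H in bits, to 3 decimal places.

0.077 bits

Entropy H = −Σ p log₂ p ≈ 2.1131 bits.
Huffman merges: 11/250+73/500→19/100; 19/100+101/500→49/125; 289/1000+319/1000→76/125; 49/125+76/125→1. L = 219/100 ≈ 2.1900.
L − H = 2.1900 − 2.1131 = 0.077 bits.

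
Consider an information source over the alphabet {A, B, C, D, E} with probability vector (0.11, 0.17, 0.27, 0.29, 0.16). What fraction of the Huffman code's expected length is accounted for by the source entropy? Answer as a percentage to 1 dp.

98.5%

Entropy H = −Σ p log₂ p ≈ 2.2358 bits.
Huffman merges: 11/100+4/25→27/100; 17/100+27/100→11/25; 27/100+29/100→14/25; 11/25+14/25→1. L = 227/100 ≈ 2.2700.
Efficiency = H/L = 2.2358/2.2700 = 98.5%.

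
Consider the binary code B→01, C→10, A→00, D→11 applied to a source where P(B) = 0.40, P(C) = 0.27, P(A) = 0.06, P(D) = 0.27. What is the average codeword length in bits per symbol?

2 bits/symbol

L̄ = Σ pᵢ·ℓᵢ = 0.40·2 + 0.27·2 + 0.06·2 + 0.27·2 = 2 bits/symbol.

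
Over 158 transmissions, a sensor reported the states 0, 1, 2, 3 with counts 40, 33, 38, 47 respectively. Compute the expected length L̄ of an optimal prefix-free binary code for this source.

Probabilities are the counts divided by 158.
Repeatedly combine the two least-probable nodes; the expected code length is the sum of the merged weights.
merge 33/158 + 19/79 → 71/158
merge 20/79 + 47/158 → 87/158
merge 71/158 + 87/158 → 1
L = 71/158 + 87/158 + 1 = 2 bits/symbol.

2 bits/symbol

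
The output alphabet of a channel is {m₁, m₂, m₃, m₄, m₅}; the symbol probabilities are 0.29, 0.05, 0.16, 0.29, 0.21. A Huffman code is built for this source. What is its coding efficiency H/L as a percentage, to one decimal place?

Entropy H = −Σ p log₂ p ≈ 2.1477 bits.
Huffman merges: 1/20+4/25→21/100; 21/100+21/100→21/50; 29/100+29/100→29/50; 21/50+29/50→1. L = 221/100 ≈ 2.2100.
Efficiency = H/L = 2.1477/2.2100 = 97.2%.

97.2%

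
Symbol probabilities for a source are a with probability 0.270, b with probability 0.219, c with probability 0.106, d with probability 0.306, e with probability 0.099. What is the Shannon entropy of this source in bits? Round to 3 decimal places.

2.186 bits

H = −Σ pᵢ log₂ pᵢ.
−0.270·log₂(0.270) = 0.5100
−0.219·log₂(0.219) = 0.4798
−0.106·log₂(0.106) = 0.3432
−0.306·log₂(0.306) = 0.5228
−0.099·log₂(0.099) = 0.3303
Sum ≈ 2.1861 → 2.186 bits.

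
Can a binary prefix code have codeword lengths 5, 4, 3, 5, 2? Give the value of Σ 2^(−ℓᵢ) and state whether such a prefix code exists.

0.5; yes

With common denominator 2^5 = 32: Σ 2^(−ℓᵢ) = 1/32 + 2/32 + 4/32 + 1/32 + 8/32 = 16/32 = 0.5.
Kraft's inequality requires Σ ≤ 1; here Σ = 0.5 ≤ 1, so such a prefix code exists.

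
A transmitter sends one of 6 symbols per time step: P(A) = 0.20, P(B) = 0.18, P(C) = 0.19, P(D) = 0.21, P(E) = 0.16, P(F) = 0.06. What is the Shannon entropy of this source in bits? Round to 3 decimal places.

H = −Σ pᵢ log₂ pᵢ.
−0.20·log₂(0.20) = 0.4644
−0.18·log₂(0.18) = 0.4453
−0.19·log₂(0.19) = 0.4552
−0.21·log₂(0.21) = 0.4728
−0.16·log₂(0.16) = 0.4230
−0.06·log₂(0.06) = 0.2435
Sum ≈ 2.5043 → 2.504 bits.

2.504 bits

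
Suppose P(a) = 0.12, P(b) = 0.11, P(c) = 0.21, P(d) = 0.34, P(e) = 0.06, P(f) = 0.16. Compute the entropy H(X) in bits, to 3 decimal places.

2.386 bits

H = −Σ pᵢ log₂ pᵢ.
−0.12·log₂(0.12) = 0.3671
−0.11·log₂(0.11) = 0.3503
−0.21·log₂(0.21) = 0.4728
−0.34·log₂(0.34) = 0.5292
−0.06·log₂(0.06) = 0.2435
−0.16·log₂(0.16) = 0.4230
Sum ≈ 2.3859 → 2.386 bits.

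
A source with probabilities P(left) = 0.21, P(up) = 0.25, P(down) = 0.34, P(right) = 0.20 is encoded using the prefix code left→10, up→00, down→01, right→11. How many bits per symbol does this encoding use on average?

L̄ = Σ pᵢ·ℓᵢ = 0.21·2 + 0.25·2 + 0.34·2 + 0.20·2 = 2 bits/symbol.

2 bits/symbol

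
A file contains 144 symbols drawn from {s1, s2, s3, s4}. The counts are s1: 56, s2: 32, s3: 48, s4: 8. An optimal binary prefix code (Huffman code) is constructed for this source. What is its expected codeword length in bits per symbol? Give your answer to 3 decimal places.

Probabilities are the counts divided by 144.
Repeatedly combine the two least-probable nodes; the expected code length is the sum of the merged weights.
merge 1/18 + 2/9 → 5/18
merge 5/18 + 1/3 → 11/18
merge 7/18 + 11/18 → 1
L = 5/18 + 11/18 + 1 = 17/9 ≈ 1.889 bits/symbol.

1.889 bits/symbol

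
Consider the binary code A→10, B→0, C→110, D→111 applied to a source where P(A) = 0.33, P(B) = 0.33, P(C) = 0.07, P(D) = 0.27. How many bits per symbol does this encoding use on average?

L̄ = Σ pᵢ·ℓᵢ = 0.33·2 + 0.33·1 + 0.07·3 + 0.27·3 = 2.01 bits/symbol.

2.01 bits/symbol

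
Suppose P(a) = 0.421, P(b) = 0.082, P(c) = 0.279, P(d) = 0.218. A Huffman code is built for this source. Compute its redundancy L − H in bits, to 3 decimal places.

0.065 bits

Entropy H = −Σ p log₂ p ≈ 1.8142 bits.
Huffman merges: 41/500+109/500→3/10; 279/1000+3/10→579/1000; 421/1000+579/1000→1. L = 1879/1000 ≈ 1.8790.
L − H = 1.8790 − 1.8142 = 0.065 bits.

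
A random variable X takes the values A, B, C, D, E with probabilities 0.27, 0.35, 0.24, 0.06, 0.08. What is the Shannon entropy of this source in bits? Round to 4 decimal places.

H = −Σ pᵢ log₂ pᵢ.
−0.27·log₂(0.27) = 0.5100
−0.35·log₂(0.35) = 0.5301
−0.24·log₂(0.24) = 0.4941
−0.06·log₂(0.06) = 0.2435
−0.08·log₂(0.08) = 0.2915
Sum ≈ 2.0693 → 2.0693 bits.

2.0693 bits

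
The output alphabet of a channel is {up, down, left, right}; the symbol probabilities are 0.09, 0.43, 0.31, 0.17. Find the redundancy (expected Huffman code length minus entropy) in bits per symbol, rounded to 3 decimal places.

0.035 bits

Entropy H = −Σ p log₂ p ≈ 1.7946 bits.
Huffman merges: 9/100+17/100→13/50; 13/50+31/100→57/100; 43/100+57/100→1. L = 183/100 ≈ 1.8300.
L − H = 1.8300 − 1.7946 = 0.035 bits.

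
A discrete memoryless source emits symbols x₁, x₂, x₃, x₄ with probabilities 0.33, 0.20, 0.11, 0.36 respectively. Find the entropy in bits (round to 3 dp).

H = −Σ pᵢ log₂ pᵢ.
−0.33·log₂(0.33) = 0.5278
−0.20·log₂(0.20) = 0.4644
−0.11·log₂(0.11) = 0.3503
−0.36·log₂(0.36) = 0.5306
Sum ≈ 1.8731 → 1.873 bits.

1.873 bits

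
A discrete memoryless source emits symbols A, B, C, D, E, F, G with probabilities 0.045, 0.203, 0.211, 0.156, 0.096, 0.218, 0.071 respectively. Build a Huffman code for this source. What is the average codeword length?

2.687 bits/symbol

Repeatedly combine the two least-probable nodes; the expected code length is the sum of the merged weights.
merge 9/200 + 71/1000 → 29/250
merge 12/125 + 29/250 → 53/250
merge 39/250 + 203/1000 → 359/1000
merge 211/1000 + 53/250 → 423/1000
merge 109/500 + 359/1000 → 577/1000
merge 423/1000 + 577/1000 → 1
L = 29/250 + 53/250 + 359/1000 + 423/1000 + 577/1000 + 1 = 2687/1000 = 2.687 bits/symbol.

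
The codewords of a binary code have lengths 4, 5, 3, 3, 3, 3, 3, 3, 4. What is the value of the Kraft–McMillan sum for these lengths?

0.90625

With common denominator 2^5 = 32: Σ 2^(−ℓᵢ) = 2/32 + 1/32 + 4/32 + 4/32 + 4/32 + 4/32 + 4/32 + 4/32 + 2/32 = 29/32 = 0.90625.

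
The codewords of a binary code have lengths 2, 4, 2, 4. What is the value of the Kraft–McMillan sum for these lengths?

0.625

With common denominator 2^4 = 16: Σ 2^(−ℓᵢ) = 4/16 + 1/16 + 4/16 + 1/16 = 10/16 = 0.625.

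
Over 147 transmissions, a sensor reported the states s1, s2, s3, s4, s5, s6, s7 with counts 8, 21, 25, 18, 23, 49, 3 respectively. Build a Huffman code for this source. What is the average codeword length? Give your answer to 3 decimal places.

Probabilities are the counts divided by 147.
Repeatedly combine the two least-probable nodes; the expected code length is the sum of the merged weights.
merge 1/49 + 8/147 → 11/147
merge 11/147 + 6/49 → 29/147
merge 1/7 + 23/147 → 44/147
merge 25/147 + 29/147 → 18/49
merge 44/147 + 1/3 → 31/49
merge 18/49 + 31/49 → 1
L = 11/147 + 29/147 + 44/147 + 18/49 + 31/49 + 1 = 18/7 ≈ 2.571 bits/symbol.

2.571 bits/symbol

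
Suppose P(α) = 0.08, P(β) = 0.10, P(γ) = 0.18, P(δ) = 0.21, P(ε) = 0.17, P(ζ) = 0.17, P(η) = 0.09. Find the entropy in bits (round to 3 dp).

H = −Σ pᵢ log₂ pᵢ.
−0.08·log₂(0.08) = 0.2915
−0.10·log₂(0.10) = 0.3322
−0.18·log₂(0.18) = 0.4453
−0.21·log₂(0.21) = 0.4728
−0.17·log₂(0.17) = 0.4346
−0.17·log₂(0.17) = 0.4346
−0.09·log₂(0.09) = 0.3127
Sum ≈ 2.7237 → 2.724 bits.

2.724 bits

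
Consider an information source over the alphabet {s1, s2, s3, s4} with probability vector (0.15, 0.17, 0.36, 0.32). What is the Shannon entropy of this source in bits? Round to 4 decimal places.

1.9018 bits

H = −Σ pᵢ log₂ pᵢ.
−0.15·log₂(0.15) = 0.4105
−0.17·log₂(0.17) = 0.4346
−0.36·log₂(0.36) = 0.5306
−0.32·log₂(0.32) = 0.5260
Sum ≈ 1.9018 → 1.9018 bits.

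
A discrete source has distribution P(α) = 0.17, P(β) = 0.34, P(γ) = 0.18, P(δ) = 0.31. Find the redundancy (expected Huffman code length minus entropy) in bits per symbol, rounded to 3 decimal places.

Entropy H = −Σ p log₂ p ≈ 1.9329 bits.
Huffman merges: 17/100+9/50→7/20; 31/100+17/50→13/20; 7/20+13/20→1. L = 2 ≈ 2.0000.
L − H = 2.0000 − 1.9329 = 0.067 bits.

0.067 bits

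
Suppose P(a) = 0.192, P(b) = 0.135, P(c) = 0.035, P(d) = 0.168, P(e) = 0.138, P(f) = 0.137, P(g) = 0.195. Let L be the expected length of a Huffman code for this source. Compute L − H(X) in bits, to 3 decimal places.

0.087 bits

Entropy H = −Σ p log₂ p ≈ 2.6958 bits.
Huffman merges: 7/200+27/200→17/100; 137/1000+69/500→11/40; 21/125+17/100→169/500; 24/125+39/200→387/1000; 11/40+169/500→613/1000; 387/1000+613/1000→1. L = 2783/1000 ≈ 2.7830.
L − H = 2.7830 − 2.6958 = 0.087 bits.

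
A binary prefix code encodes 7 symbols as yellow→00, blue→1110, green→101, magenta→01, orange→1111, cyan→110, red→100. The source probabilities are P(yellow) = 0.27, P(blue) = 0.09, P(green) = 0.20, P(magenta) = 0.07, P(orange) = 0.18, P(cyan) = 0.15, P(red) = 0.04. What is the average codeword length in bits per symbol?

L̄ = Σ pᵢ·ℓᵢ = 0.27·2 + 0.09·4 + 0.20·3 + 0.07·2 + 0.18·4 + 0.15·3 + 0.04·3 = 2.93 bits/symbol.

2.93 bits/symbol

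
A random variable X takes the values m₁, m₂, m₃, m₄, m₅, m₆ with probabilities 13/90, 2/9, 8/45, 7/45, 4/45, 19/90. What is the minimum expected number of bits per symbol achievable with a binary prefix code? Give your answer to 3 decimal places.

Repeatedly combine the two least-probable nodes; the expected code length is the sum of the merged weights.
merge 4/45 + 13/90 → 7/30
merge 7/45 + 8/45 → 1/3
merge 19/90 + 2/9 → 13/30
merge 7/30 + 1/3 → 17/30
merge 13/30 + 17/30 → 1
L = 7/30 + 1/3 + 13/30 + 17/30 + 1 = 77/30 ≈ 2.567 bits/symbol.

2.567 bits/symbol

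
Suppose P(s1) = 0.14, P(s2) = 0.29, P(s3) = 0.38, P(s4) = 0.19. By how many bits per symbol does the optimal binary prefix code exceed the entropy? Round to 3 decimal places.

0.049 bits

Entropy H = −Σ p log₂ p ≈ 1.9007 bits.
Huffman merges: 7/50+19/100→33/100; 29/100+33/100→31/50; 19/50+31/50→1. L = 39/20 ≈ 1.9500.
L − H = 1.9500 − 1.9007 = 0.049 bits.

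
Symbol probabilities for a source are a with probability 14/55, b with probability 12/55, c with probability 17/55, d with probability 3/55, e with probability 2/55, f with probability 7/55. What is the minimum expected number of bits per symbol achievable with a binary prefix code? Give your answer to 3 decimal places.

Repeatedly combine the two least-probable nodes; the expected code length is the sum of the merged weights.
merge 2/55 + 3/55 → 1/11
merge 1/11 + 7/55 → 12/55
merge 12/55 + 12/55 → 24/55
merge 14/55 + 17/55 → 31/55
merge 24/55 + 31/55 → 1
L = 1/11 + 12/55 + 24/55 + 31/55 + 1 = 127/55 ≈ 2.309 bits/symbol.

2.309 bits/symbol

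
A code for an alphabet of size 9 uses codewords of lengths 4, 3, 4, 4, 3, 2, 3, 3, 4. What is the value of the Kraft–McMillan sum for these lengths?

1

With common denominator 2^4 = 16: Σ 2^(−ℓᵢ) = 1/16 + 2/16 + 1/16 + 1/16 + 2/16 + 4/16 + 2/16 + 2/16 + 1/16 = 16/16 = 1.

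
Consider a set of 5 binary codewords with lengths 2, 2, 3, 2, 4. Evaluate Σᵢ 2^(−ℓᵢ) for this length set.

With common denominator 2^4 = 16: Σ 2^(−ℓᵢ) = 4/16 + 4/16 + 2/16 + 4/16 + 1/16 = 15/16 = 0.9375.

0.9375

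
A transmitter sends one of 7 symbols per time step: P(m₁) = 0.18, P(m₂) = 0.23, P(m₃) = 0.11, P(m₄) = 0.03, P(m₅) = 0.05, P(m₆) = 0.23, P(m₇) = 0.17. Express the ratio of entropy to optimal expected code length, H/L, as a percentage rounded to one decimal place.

98.2%

Entropy H = −Σ p log₂ p ≈ 2.5734 bits.
Huffman merges: 3/100+1/20→2/25; 2/25+11/100→19/100; 17/100+9/50→7/20; 19/100+23/100→21/50; 23/100+7/20→29/50; 21/50+29/50→1. L = 131/50 ≈ 2.6200.
Efficiency = H/L = 2.5734/2.6200 = 98.2%.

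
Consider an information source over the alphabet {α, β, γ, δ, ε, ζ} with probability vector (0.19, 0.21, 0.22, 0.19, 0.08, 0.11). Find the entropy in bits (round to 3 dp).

H = −Σ pᵢ log₂ pᵢ.
−0.19·log₂(0.19) = 0.4552
−0.21·log₂(0.21) = 0.4728
−0.22·log₂(0.22) = 0.4806
−0.19·log₂(0.19) = 0.4552
−0.08·log₂(0.08) = 0.2915
−0.11·log₂(0.11) = 0.3503
Sum ≈ 2.5056 → 2.506 bits.

2.506 bits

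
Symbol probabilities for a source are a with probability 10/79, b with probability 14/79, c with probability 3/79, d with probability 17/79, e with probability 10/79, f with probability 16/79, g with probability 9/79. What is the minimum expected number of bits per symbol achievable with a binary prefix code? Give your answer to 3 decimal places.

2.734 bits/symbol

Repeatedly combine the two least-probable nodes; the expected code length is the sum of the merged weights.
merge 3/79 + 9/79 → 12/79
merge 10/79 + 10/79 → 20/79
merge 12/79 + 14/79 → 26/79
merge 16/79 + 17/79 → 33/79
merge 20/79 + 26/79 → 46/79
merge 33/79 + 46/79 → 1
L = 12/79 + 20/79 + 26/79 + 33/79 + 46/79 + 1 = 216/79 ≈ 2.734 bits/symbol.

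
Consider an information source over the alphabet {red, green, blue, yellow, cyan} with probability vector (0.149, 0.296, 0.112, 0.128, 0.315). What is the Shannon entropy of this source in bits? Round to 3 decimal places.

2.187 bits

H = −Σ pᵢ log₂ pᵢ.
−0.149·log₂(0.149) = 0.4092
−0.296·log₂(0.296) = 0.5199
−0.112·log₂(0.112) = 0.3537
−0.128·log₂(0.128) = 0.3796
−0.315·log₂(0.315) = 0.5250
Sum ≈ 2.1875 → 2.187 bits.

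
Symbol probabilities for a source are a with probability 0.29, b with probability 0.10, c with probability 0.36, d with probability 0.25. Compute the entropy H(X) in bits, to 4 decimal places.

1.8807 bits

H = −Σ pᵢ log₂ pᵢ.
−0.29·log₂(0.29) = 0.5179
−0.10·log₂(0.10) = 0.3322
−0.36·log₂(0.36) = 0.5306
−0.25·log₂(0.25) = 0.5000
Sum ≈ 1.8807 → 1.8807 bits.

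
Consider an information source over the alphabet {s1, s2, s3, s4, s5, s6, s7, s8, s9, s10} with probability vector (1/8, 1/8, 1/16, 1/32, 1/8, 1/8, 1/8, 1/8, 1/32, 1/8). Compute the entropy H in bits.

3.1875 bits

Each probability is a power of 1/2, so log₂(1/p) is an integer.
H = Σ p·log₂(1/p) = 1/8·3 + 1/8·3 + 1/16·4 + 1/32·5 + 1/8·3 + 1/8·3 + 1/8·3 + 1/8·3 + 1/32·5 + 1/8·3 = 3.1875 bits.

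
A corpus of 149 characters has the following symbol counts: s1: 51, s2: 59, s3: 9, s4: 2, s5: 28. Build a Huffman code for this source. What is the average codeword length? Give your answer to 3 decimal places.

Probabilities are the counts divided by 149.
Repeatedly combine the two least-probable nodes; the expected code length is the sum of the merged weights.
merge 2/149 + 9/149 → 11/149
merge 11/149 + 28/149 → 39/149
merge 39/149 + 51/149 → 90/149
merge 59/149 + 90/149 → 1
L = 11/149 + 39/149 + 90/149 + 1 = 289/149 ≈ 1.940 bits/symbol.

1.940 bits/symbol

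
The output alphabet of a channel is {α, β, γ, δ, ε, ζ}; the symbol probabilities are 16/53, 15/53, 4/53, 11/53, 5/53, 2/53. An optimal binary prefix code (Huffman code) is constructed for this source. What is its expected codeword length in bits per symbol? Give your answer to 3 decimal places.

Repeatedly combine the two least-probable nodes; the expected code length is the sum of the merged weights.
merge 2/53 + 4/53 → 6/53
merge 5/53 + 6/53 → 11/53
merge 11/53 + 11/53 → 22/53
merge 15/53 + 16/53 → 31/53
merge 22/53 + 31/53 → 1
L = 6/53 + 11/53 + 22/53 + 31/53 + 1 = 123/53 ≈ 2.321 bits/symbol.

2.321 bits/symbol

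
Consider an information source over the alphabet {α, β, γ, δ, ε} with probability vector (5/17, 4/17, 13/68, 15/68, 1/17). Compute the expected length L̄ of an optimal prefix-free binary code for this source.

Repeatedly combine the two least-probable nodes; the expected code length is the sum of the merged weights.
merge 1/17 + 13/68 → 1/4
merge 15/68 + 4/17 → 31/68
merge 1/4 + 5/17 → 37/68
merge 31/68 + 37/68 → 1
L = 1/4 + 31/68 + 37/68 + 1 = 9/4 = 2.25 bits/symbol.

2.25 bits/symbol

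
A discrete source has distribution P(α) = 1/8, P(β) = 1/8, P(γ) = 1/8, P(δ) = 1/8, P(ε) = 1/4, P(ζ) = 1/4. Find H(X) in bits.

2.5 bits

Each probability is a power of 1/2, so log₂(1/p) is an integer.
H = Σ p·log₂(1/p) = 1/8·3 + 1/8·3 + 1/8·3 + 1/8·3 + 1/4·2 + 1/4·2 = 2.5 bits.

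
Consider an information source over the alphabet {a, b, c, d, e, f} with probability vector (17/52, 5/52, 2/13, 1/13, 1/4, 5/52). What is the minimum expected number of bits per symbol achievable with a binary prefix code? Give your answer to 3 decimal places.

Repeatedly combine the two least-probable nodes; the expected code length is the sum of the merged weights.
merge 1/13 + 5/52 → 9/52
merge 5/52 + 2/13 → 1/4
merge 9/52 + 1/4 → 11/26
merge 1/4 + 17/52 → 15/26
merge 11/26 + 15/26 → 1
L = 9/52 + 1/4 + 11/26 + 15/26 + 1 = 63/26 ≈ 2.423 bits/symbol.

2.423 bits/symbol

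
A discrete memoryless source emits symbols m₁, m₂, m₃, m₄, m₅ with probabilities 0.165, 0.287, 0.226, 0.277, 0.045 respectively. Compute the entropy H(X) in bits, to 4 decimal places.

2.1450 bits

H = −Σ pᵢ log₂ pᵢ.
−0.165·log₂(0.165) = 0.4289
−0.287·log₂(0.287) = 0.5169
−0.226·log₂(0.226) = 0.4849
−0.277·log₂(0.277) = 0.5130
−0.045·log₂(0.045) = 0.2013
Sum ≈ 2.1450 → 2.1450 bits.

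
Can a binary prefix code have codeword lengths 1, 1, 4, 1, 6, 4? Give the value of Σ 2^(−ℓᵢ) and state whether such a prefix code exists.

With common denominator 2^6 = 64: Σ 2^(−ℓᵢ) = 32/64 + 32/64 + 4/64 + 32/64 + 1/64 + 4/64 = 105/64 = 1.640625.
Kraft's inequality requires Σ ≤ 1; here Σ = 1.640625 > 1, so no such prefix code exists.

1.640625; no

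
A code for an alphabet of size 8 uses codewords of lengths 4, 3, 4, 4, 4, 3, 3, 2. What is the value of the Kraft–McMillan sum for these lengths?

0.875

With common denominator 2^4 = 16: Σ 2^(−ℓᵢ) = 1/16 + 2/16 + 1/16 + 1/16 + 1/16 + 2/16 + 2/16 + 4/16 = 14/16 = 0.875.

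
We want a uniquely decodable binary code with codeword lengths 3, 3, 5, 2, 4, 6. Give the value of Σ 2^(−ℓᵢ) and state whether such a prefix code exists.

0.609375; yes

With common denominator 2^6 = 64: Σ 2^(−ℓᵢ) = 8/64 + 8/64 + 2/64 + 16/64 + 4/64 + 1/64 = 39/64 = 0.609375.
Kraft's inequality requires Σ ≤ 1; here Σ = 0.609375 ≤ 1, so such a prefix code exists.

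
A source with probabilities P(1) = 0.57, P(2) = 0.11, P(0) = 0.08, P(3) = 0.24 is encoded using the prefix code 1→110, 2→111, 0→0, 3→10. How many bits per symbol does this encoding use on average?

L̄ = Σ pᵢ·ℓᵢ = 0.57·3 + 0.11·3 + 0.08·1 + 0.24·2 = 2.6 bits/symbol.

2.6 bits/symbol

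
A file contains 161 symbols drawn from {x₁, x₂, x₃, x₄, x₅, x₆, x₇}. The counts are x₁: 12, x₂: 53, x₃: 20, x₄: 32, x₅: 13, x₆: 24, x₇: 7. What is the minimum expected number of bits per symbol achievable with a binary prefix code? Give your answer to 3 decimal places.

Probabilities are the counts divided by 161.
Repeatedly combine the two least-probable nodes; the expected code length is the sum of the merged weights.
merge 1/23 + 12/161 → 19/161
merge 13/161 + 19/161 → 32/161
merge 20/161 + 24/161 → 44/161
merge 32/161 + 32/161 → 64/161
merge 44/161 + 53/161 → 97/161
merge 64/161 + 97/161 → 1
L = 19/161 + 32/161 + 44/161 + 64/161 + 97/161 + 1 = 417/161 ≈ 2.590 bits/symbol.

2.590 bits/symbol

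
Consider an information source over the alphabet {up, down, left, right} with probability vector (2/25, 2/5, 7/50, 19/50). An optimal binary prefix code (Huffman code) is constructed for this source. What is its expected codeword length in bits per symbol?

1.82 bits/symbol

Repeatedly combine the two least-probable nodes; the expected code length is the sum of the merged weights.
merge 2/25 + 7/50 → 11/50
merge 11/50 + 19/50 → 3/5
merge 2/5 + 3/5 → 1
L = 11/50 + 3/5 + 1 = 91/50 = 1.82 bits/symbol.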